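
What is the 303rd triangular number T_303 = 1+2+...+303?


n(n+1)/2 = 303×304/2 = 92112/2 = 46056

Σk = 46056


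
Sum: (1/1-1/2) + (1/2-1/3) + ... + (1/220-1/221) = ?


Telescoping: adjacent terms cancel.
= 1/1 - 1/221
= 1 - 1/221 = 220/221

Sum = 220/221


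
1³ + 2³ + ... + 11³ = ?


n(n+1)/2 = 11×12/2 = 66
Σk³ = 66² = 4356

Σk³ = 4356


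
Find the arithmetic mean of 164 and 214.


AM = (164 + 214)/2 = 378/2 = 189

AM = 189


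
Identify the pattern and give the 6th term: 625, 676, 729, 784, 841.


Pattern: perfect squares: n²
Terms: 625, 676, 729, 784, 841
Next term = 900

Next term = 900


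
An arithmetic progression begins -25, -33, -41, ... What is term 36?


aₙ = a₁ + (n-1)d
= -25 + (36-1)×-8
= -25 - 280
= -305

a_36 = -305


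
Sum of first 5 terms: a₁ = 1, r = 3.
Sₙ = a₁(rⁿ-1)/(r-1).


Sₙ = 1×(3^5 - 1)/(3 - 1)
= 1×(243 - 1)/2
= 1×242/2
= 121

S_5 = 121


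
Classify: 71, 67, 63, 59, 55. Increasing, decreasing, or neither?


Differences: -4, -4, -4, -4
All differences < 0 → strictly DECREASING

Monotonically decreasing


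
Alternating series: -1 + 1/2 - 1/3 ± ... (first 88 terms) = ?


S = -1 + 1/2 - 1/3 + 1/4 - 1/5 + 1/6 - 1/7 + 1/8 ± ...
= -0.6875
(Full series converges to -ln(2) ≈ -0.6931)

S_88 = -0.6875


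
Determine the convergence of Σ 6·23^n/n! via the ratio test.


aₙ = 6·23^n/n!
a_{n+1}/aₙ = 23^(n+1)/(n+1)! × n!/23^n  (constant 6 cancels)
= 23/(n+1)
L = lim(n→∞) 23/(n+1) = 0
L < 1 → series CONVERGES

Converges (ratio test: L = 0 < 1)


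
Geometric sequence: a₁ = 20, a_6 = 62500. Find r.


r^(n-1) = aₙ/a₁
r^5 = 62500/20 = 3125
r = 3125^(1/5)
= 5

r = 5


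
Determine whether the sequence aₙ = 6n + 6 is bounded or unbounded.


aₙ = 6n + 6 → as n→∞, aₙ→∞
No finite upper bound exists
The sequence is UNBOUNDED

Unbounded (aₙ → ∞ as n → ∞)


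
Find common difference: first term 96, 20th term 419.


d = (aₙ - a₁)/(n-1)
= (419 - 96)/(20-1)
= 323/19 = 17

d = 17


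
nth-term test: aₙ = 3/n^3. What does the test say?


lim(n→∞) 3/n^3 = 0
lim aₙ = 0 → nth-term test is INCONCLUSIVE
(Need other tests; this is actually a convergent p-series with p=3 > 1)

Inconclusive (lim aₙ = 0; need another test)


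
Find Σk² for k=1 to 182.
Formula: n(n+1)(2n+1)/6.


n = 182
n(n+1)(2n+1)/6 = 182×183×365/6
= 12156690/6 = 2026115

Σk² = 2026115


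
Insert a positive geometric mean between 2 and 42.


GM = √(2×42) = √84 = 9.1652

GM = 9.1652


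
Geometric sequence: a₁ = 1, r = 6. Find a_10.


aₙ = a₁·r^(n-1)
= 1×6^9
= 1×10077696
= 10077696

a_10 = 10077696


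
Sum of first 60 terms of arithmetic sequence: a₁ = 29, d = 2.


aₙ = 29 + (60-1)×2 = 147
Sₙ = n(a₁+aₙ)/2 = 60×(29+147)/2
= 60×176/2 = 5280

S_60 = 5280


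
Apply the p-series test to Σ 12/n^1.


p-series test: Σ c/n^p converges if p > 1, diverges if p ≤ 1 (constant c > 0 doesn't affect convergence).
p = 1
1 ≤ 1 → DIVERGES

Diverges (p = 1 ≤ 1)


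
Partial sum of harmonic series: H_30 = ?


H_30 = 1/1 + 1/2 + 1/3 + ... + 1/30
= 9304682830147/2329089562800
≈ 3.995

H_30 = 9304682830147/2329089562800 ≈ 3.995


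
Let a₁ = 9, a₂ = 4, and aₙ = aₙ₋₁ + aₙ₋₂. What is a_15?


Computing iteratively: 9, 4, 13, 17, 30, 47, 77, 124, 201, 325, 526, 851, ...
a_15 = 3605

a_15 = 3605


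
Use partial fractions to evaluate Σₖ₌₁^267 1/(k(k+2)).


1/(k(k+2)) = (1/2)·(1/k - 1/(k+2)) (partial fractions)
Telescoping: Σ = (1/2)·(1 + 1/2 - 1/268 - 1/269) = 107601/144184

Sum = 107601/144184


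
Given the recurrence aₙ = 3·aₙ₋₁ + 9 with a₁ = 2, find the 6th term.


Computing step by step:
a_1 = 2
a_2 = 15
a_3 = 54
a_4 = 171
a_5 = 522
a_6 = 1575


a_6 = 1575


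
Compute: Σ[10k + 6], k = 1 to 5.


Σ(10k+6) = 10·Σk + 6·n
= 10·15 + 6·5
= 150 + 30 = 180

Σ = 180


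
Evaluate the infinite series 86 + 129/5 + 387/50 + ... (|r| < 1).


S∞ = a₁/(1-r) = 86/(1 - 3/10)
= 86/(7/10)
= 860/7

S∞ = 860/7


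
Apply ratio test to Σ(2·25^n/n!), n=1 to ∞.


aₙ = 2·25^n/n!
a_{n+1}/aₙ = 25^(n+1)/(n+1)! × n!/25^n  (constant 2 cancels)
= 25/(n+1)
L = lim(n→∞) 25/(n+1) = 0
L < 1 → series CONVERGES

Converges (ratio test: L = 0 < 1)


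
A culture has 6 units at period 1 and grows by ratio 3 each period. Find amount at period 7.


aₙ = a₁·r^(n-1)
= 6×3^6
= 6×729
= 4374

a_7 = 4374


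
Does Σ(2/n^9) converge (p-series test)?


p-series test: Σ c/n^p converges if p > 1, diverges if p ≤ 1 (constant c > 0 doesn't affect convergence).
p = 9
9 > 1 → CONVERGES

Converges (p = 9 > 1)


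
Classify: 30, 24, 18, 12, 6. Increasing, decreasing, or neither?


Differences: -6, -6, -6, -6
All differences < 0 → strictly DECREASING

Monotonically decreasing


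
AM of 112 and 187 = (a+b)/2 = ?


AM = (112 + 187)/2 = 299/2 = 149.5

AM = 149.5


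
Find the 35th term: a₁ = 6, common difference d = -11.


aₙ = a₁ + (n-1)d
= 6 + (35-1)×-11
= 6 - 374
= -368

a_35 = -368


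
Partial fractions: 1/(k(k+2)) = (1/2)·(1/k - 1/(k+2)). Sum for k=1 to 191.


1/(k(k+2)) = (1/2)·(1/k - 1/(k+2)) (partial fractions)
Telescoping: Σ = (1/2)·(1 + 1/2 - 1/192 - 1/193) = 55199/74112

Sum = 55199/74112


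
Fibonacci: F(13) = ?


Fibonacci sequence: 1, 1, 2, 3, 5, 8, 13, 21, 34, 55, 89, ...
F(13) = 233

F(13) = 233


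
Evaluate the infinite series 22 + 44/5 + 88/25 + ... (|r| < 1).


S∞ = a₁/(1-r) = 22/(1 - 2/5)
= 22/(3/5)
= 110/3

S∞ = 110/3


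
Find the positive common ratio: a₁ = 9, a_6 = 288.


r^(n-1) = aₙ/a₁
r^5 = 288/9 = 32
r = 32^(1/5)
= 2

r = 2


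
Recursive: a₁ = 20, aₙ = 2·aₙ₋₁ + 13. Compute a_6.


Computing step by step:
a_1 = 20
a_2 = 53
a_3 = 119
a_4 = 251
a_5 = 515
a_6 = 1043


a_6 = 1043


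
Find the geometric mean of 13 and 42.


GM = √(13×42) = √546 = 23.3666

GM = 23.3666


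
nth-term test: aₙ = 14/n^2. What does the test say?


lim(n→∞) 14/n^2 = 0
lim aₙ = 0 → nth-term test is INCONCLUSIVE
(Need other tests; this is actually a convergent p-series with p=2 > 1)

Inconclusive (lim aₙ = 0; need another test)


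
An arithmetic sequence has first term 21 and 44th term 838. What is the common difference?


d = (aₙ - a₁)/(n-1)
= (838 - 21)/(44-1)
= 817/43 = 19

d = 19


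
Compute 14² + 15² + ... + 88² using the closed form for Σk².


Σₖ₌14^88 k² = Σₖ₌₁^88 k² − Σₖ₌₁^13 k²
= 88·89·177/6 − 13·14·27/6
= 231044 − 819 = 230225

Σk² = 230225


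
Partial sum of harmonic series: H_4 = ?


H_4 = 1/1 + 1/2 + 1/3 + 1/4
= 25/12
≈ 2.0833

H_4 = 25/12 ≈ 2.0833


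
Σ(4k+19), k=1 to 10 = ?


Σ(4k+19) = 4·Σk + 19·n
= 4·55 + 19·10
= 220 + 190 = 410

Σ = 410


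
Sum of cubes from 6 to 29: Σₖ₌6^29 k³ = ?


Σₖ₌6^29 k³ = [29·30/2]² − [5·6/2]²
= 189225 − 225 = 189000

Σk³ = 189000


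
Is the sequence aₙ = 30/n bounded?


a₁ = 30, a₂ = 30/2, a₃ = 30/3, ...
0 < aₙ ≤ 30 for all n ≥ 1
Lower bound: 0, Upper bound: 30
The sequence IS bounded

Bounded (0 < aₙ ≤ 30)


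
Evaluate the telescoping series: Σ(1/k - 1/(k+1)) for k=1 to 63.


Telescoping: adjacent terms cancel.
= 1/1 - 1/64
= 1 - 1/64 = 63/64

Sum = 63/64


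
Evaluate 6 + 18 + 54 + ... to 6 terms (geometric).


Sₙ = 6×(3^6 - 1)/(3 - 1)
= 6×(729 - 1)/2
= 6×728/2
= 2184

S_6 = 2184


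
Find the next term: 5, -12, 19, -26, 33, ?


Pattern: alternating sign, magnitude arithmetic (d=7)
Terms: 5, -12, 19, -26, 33
Next term = -40

Next term = -40


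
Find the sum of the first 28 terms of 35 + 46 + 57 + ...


aₙ = 35 + (28-1)×11 = 332
Sₙ = n(a₁+aₙ)/2 = 28×(35+332)/2
= 28×367/2 = 5138

S_28 = 5138


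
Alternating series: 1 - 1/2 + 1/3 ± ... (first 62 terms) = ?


S = 1 - 1/2 + 1/3 - 1/4 + 1/5 - 1/6 + 1/7 - 1/8 ± ...
= 0.6851
(Full series converges to +ln(2) ≈ +0.6931)

S_62 = 0.6851


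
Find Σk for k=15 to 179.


Σₖ₌15^179 k = Σₖ₌₁^179 k − Σₖ₌₁^14 k
= 179·180/2 − 14·15/2
= 16110 − 105 = 16005

Σk = 16005


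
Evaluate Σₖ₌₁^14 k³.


n(n+1)/2 = 14×15/2 = 105
Σk³ = 105² = 11025

Σk³ = 11025


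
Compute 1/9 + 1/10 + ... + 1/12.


Σₖ₌9^12 1/k = 1/9 + 1/10 + 1/11 + 1/12
= 763/1980
≈ 0.3854

Sum = 763/1980 ≈ 0.3854


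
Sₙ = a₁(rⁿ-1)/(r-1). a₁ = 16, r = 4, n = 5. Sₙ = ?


Sₙ = 16×(4^5 - 1)/(4 - 1)
= 16×(1024 - 1)/3
= 16×1023/3
= 5456

S_5 = 5456


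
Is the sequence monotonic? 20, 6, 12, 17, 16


Differences: -14, 6, 5, -1
Difference at position 2 is +6 (> 0) but position 1 is -14 (< 0) — sequence both rises and falls
→ NOT monotonic

Not monotonic


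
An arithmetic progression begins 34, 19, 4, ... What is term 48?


aₙ = a₁ + (n-1)d
= 34 + (48-1)×-15
= 34 - 705
= -671

a_48 = -671


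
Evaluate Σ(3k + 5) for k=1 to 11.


Σ(3k+5) = 3·Σk + 5·n
= 3·66 + 5·11
= 198 + 55 = 253

Σ = 253


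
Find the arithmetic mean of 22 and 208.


AM = (22 + 208)/2 = 230/2 = 115

AM = 115


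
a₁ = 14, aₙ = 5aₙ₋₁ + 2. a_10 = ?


Computing step by step:
a_1 = 14
a_2 = 72
a_3 = 362
a_4 = 1812
a_5 = 9062
a_6 = 45312
a_7 = 226562
a_8 = 1132812
a_9 = 5664062
a_10 = 28320312


a_10 = 28320312


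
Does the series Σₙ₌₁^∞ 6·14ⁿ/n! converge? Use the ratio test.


aₙ = 6·14^n/n!
a_{n+1}/aₙ = 14^(n+1)/(n+1)! × n!/14^n  (constant 6 cancels)
= 14/(n+1)
L = lim(n→∞) 14/(n+1) = 0
L < 1 → series CONVERGES

Converges (ratio test: L = 0 < 1)


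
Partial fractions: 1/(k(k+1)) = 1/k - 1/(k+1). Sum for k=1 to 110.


1/(k(k+1)) = 1/k - 1/(k+1) (partial fractions)
Telescoping: Σ = 1 - 1/111 = 110/111

Sum = 110/111


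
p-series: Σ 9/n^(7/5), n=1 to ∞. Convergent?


p-series test: Σ c/n^p converges if p > 1, diverges if p ≤ 1 (constant c > 0 doesn't affect convergence).
p = 7/5
7/5 > 1 → CONVERGES

Converges (p = 7/5 > 1)


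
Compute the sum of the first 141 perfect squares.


n = 141
n(n+1)(2n+1)/6 = 141×142×283/6
= 5666226/6 = 944371

Σk² = 944371


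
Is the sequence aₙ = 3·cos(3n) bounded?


For all n, -1 ≤ cos(3n) ≤ 1, so -3 ≤ 3·cos(3n) ≤ 3
Lower bound: -3, Upper bound: 3
The sequence IS bounded

Bounded (-3 ≤ aₙ ≤ 3)


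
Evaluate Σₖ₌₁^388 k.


n(n+1)/2 = 388×389/2 = 150932/2 = 75466

Σk = 75466


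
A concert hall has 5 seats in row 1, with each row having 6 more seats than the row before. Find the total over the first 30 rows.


aₙ = 5 + (30-1)×6 = 179
Sₙ = n(a₁+aₙ)/2 = 30×(5+179)/2
= 30×184/2 = 2760

S_30 = 2760


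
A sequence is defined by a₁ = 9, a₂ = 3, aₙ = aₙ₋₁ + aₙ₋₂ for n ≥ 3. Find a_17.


Computing iteratively: 9, 3, 12, 15, 27, 42, 69, 111, 180, 291, 471, 762, ...
a_17 = 8451

a_17 = 8451


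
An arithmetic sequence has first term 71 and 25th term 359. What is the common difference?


d = (aₙ - a₁)/(n-1)
= (359 - 71)/(25-1)
= 288/24 = 12

d = 12


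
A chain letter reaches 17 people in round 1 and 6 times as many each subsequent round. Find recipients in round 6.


aₙ = a₁·r^(n-1)
= 17×6^5
= 17×7776
= 132192

a_6 = 132192


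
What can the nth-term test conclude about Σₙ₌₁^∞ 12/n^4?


lim(n→∞) 12/n^4 = 0
lim aₙ = 0 → nth-term test is INCONCLUSIVE
(Need other tests; this is actually a convergent p-series with p=4 > 1)

Inconclusive (lim aₙ = 0; need another test)


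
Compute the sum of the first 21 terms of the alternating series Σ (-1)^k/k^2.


S = -1 + 1/4 - 1/9 + 1/16 - 1/25 + 1/36 - 1/49 + 1/64 ± ...
= -0.8235
(Full series converges to -π²/12 ≈ -0.8225)

S_21 = -0.8235


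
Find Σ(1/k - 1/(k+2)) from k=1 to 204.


Telescoping with gap 2: two head and two tail terms survive.
= (1 + 1/2) - (1/205 + 1/206)
= 3/2 - 1/205 - 1/206 = 31467/21115

Sum = 31467/21115


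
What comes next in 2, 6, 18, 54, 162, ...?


Pattern: geometric (r=3)
Terms: 2, 6, 18, 54, 162
Next term = 486

Next term = 486


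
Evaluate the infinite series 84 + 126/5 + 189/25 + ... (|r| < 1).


S∞ = a₁/(1-r) = 84/(1 - 3/10)
= 84/(7/10)
= 120

S∞ = 120


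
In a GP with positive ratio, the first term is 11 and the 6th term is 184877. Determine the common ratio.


r^(n-1) = aₙ/a₁
r^5 = 184877/11 = 16807
r = 16807^(1/5)
= 7

r = 7


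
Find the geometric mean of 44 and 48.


GM = √(44×48) = √2112 = 45.9565

GM = 45.9565


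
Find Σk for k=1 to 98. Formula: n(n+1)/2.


n(n+1)/2 = 98×99/2 = 9702/2 = 4851

Σk = 4851


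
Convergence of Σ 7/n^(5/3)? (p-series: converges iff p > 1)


p-series test: Σ c/n^p converges if p > 1, diverges if p ≤ 1 (constant c > 0 doesn't affect convergence).
p = 5/3
5/3 > 1 → CONVERGES

Converges (p = 5/3 > 1)


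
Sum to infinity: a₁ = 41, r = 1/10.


S∞ = a₁/(1-r) = 41/(1 - 1/10)
= 41/(9/10)
= 410/9

S∞ = 410/9


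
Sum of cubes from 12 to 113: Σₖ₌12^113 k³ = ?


Σₖ₌12^113 k³ = [113·114/2]² − [11·12/2]²
= 41486481 − 4356 = 41482125

Σk³ = 41482125


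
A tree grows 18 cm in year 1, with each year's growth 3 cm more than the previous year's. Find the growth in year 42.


aₙ = a₁ + (n-1)d
= 18 + (42-1)×3
= 18 + 123
= 141

a_42 = 141


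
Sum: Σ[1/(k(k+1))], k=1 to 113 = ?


1/(k(k+1)) = 1/k - 1/(k+1) (partial fractions)
Telescoping: Σ = 1 - 1/114 = 113/114

Sum = 113/114


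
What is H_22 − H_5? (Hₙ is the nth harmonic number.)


Σₖ₌6^22 1/k = 1/6 + 1/7 + 1/8 + ... + 1/22
= 109216951/77597520
≈ 1.4075

Sum = 109216951/77597520 ≈ 1.4075


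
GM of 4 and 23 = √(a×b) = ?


GM = √(4×23) = √92 = 9.5917

GM = 9.5917


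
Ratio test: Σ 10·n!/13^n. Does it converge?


aₙ = 10·n!/13^n
a_{n+1}/aₙ = (n+1)!/13^(n+1) × 13^n/n!  (constant 10 cancels)
= (n+1)/13
L = lim(n→∞) (n+1)/13 = ∞
L > 1 → series DIVERGES

Diverges (ratio test: L = ∞ > 1)


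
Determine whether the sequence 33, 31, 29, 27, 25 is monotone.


Differences: -2, -2, -2, -2
All differences < 0 → strictly DECREASING

Monotonically decreasing


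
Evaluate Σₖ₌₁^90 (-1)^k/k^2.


S = -1 + 1/4 - 1/9 + 1/16 - 1/25 + 1/36 - 1/49 + 1/64 ± ...
= -0.8224
(Full series converges to -π²/12 ≈ -0.8225)

S_90 = -0.8224


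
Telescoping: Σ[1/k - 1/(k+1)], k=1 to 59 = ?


Telescoping: adjacent terms cancel.
= 1/1 - 1/60
= 1 - 1/60 = 59/60

Sum = 59/60


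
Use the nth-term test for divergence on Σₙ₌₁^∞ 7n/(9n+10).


lim(n→∞) 7n/(9n+10) = 7/9 = 7/9  (divide numerator and denominator by n)
lim aₙ = 7/9 ≠ 0 → series DIVERGES

Diverges (lim aₙ = 7/9 ≠ 0)


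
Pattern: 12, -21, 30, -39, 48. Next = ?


Pattern: alternating sign, magnitude arithmetic (d=9)
Terms: 12, -21, 30, -39, 48
Next term = -57

Next term = -57


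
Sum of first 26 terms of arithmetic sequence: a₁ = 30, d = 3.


aₙ = 30 + (26-1)×3 = 105
Sₙ = n(a₁+aₙ)/2 = 26×(30+105)/2
= 26×135/2 = 1755

S_26 = 1755


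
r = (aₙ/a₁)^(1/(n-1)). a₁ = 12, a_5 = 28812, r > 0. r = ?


r^(n-1) = aₙ/a₁
r^4 = 28812/12 = 2401
r = 2401^(1/4)
= ±7; taking r > 0 gives r = 7

r = 7


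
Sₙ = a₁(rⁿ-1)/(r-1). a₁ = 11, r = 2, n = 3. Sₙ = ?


Sₙ = 11×(2^3 - 1)/(2 - 1)
= 11×(8 - 1)/1
= 11×7/1
= 77

S_3 = 77


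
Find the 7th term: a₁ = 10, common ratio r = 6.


aₙ = a₁·r^(n-1)
= 10×6^6
= 10×46656
= 466560

a_7 = 466560


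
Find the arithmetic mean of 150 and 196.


AM = (150 + 196)/2 = 346/2 = 173

AM = 173


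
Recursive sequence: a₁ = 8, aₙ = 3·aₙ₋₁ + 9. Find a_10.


Computing step by step:
a_1 = 8
a_2 = 33
a_3 = 108
a_4 = 333
a_5 = 1008
a_6 = 3033
a_7 = 9108
a_8 = 27333
a_9 = 82008
a_10 = 246033


a_10 = 246033


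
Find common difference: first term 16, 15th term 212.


d = (aₙ - a₁)/(n-1)
= (212 - 16)/(15-1)
= 196/14 = 14

d = 14


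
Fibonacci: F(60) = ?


Fibonacci sequence: 1, 1, 2, 3, 5, 8, 13, 21, 34, 55, 89, ...
F(60) = 1548008755920

F(60) = 1548008755920


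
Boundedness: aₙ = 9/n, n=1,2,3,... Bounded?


a₁ = 9, a₂ = 9/2, a₃ = 9/3, ...
0 < aₙ ≤ 9 for all n ≥ 1
Lower bound: 0, Upper bound: 9
The sequence IS bounded

Bounded (0 < aₙ ≤ 9)


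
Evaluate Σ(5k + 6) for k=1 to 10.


Σ(5k+6) = 5·Σk + 6·n
= 5·55 + 6·10
= 275 + 60 = 335

Σ = 335


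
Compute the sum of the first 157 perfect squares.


n = 157
n(n+1)(2n+1)/6 = 157×158×315/6
= 7813890/6 = 1302315

Σk² = 1302315


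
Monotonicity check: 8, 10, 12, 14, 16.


Differences: 2, 2, 2, 2
All differences > 0 → strictly INCREASING

Monotonically increasing


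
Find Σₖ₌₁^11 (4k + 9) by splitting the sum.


Σ(4k+9) = 4·Σk + 9·n
= 4·66 + 9·11
= 264 + 99 = 363

Σ = 363


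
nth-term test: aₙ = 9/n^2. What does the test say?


lim(n→∞) 9/n^2 = 0
lim aₙ = 0 → nth-term test is INCONCLUSIVE
(Need other tests; this is actually a convergent p-series with p=2 > 1)

Inconclusive (lim aₙ = 0; need another test)


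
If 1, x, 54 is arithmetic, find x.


AM = (1 + 54)/2 = 55/2 = 27.5

AM = 27.5


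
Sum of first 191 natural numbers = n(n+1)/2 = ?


n(n+1)/2 = 191×192/2 = 36672/2 = 18336

Σk = 18336


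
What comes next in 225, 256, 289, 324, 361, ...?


Pattern: perfect squares: n²
Terms: 225, 256, 289, 324, 361
Next term = 400

Next term = 400


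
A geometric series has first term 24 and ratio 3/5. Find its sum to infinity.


S∞ = a₁/(1-r) = 24/(1 - 3/5)
= 24/(2/5)
= 60

S∞ = 60


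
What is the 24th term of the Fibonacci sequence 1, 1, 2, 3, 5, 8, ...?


Fibonacci sequence: 1, 1, 2, 3, 5, 8, 13, 21, 34, 55, 89, ...
F(24) = 46368

F(24) = 46368


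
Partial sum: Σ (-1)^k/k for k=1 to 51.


S = -1 + 1/2 - 1/3 + 1/4 - 1/5 + 1/6 - 1/7 + 1/8 ± ...
= -0.7029
(Full series converges to -ln(2) ≈ -0.6931)

S_51 = -0.7029


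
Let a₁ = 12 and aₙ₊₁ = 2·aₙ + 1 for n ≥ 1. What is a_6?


Computing step by step:
a_1 = 12
a_2 = 25
a_3 = 51
a_4 = 103
a_5 = 207
a_6 = 415


a_6 = 415


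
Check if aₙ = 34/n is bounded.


a₁ = 34, a₂ = 34/2, a₃ = 34/3, ...
0 < aₙ ≤ 34 for all n ≥ 1
Lower bound: 0, Upper bound: 34
The sequence IS bounded

Bounded (0 < aₙ ≤ 34)


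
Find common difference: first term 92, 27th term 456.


d = (aₙ - a₁)/(n-1)
= (456 - 92)/(27-1)
= 364/26 = 14

d = 14


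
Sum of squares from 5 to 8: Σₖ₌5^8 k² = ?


Σₖ₌5^8 k² = Σₖ₌₁^8 k² − Σₖ₌₁^4 k²
= 8·9·17/6 − 4·5·9/6
= 204 − 30 = 174

Σk² = 174


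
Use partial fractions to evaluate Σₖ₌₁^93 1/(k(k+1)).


1/(k(k+1)) = 1/k - 1/(k+1) (partial fractions)
Telescoping: Σ = 1 - 1/94 = 93/94

Sum = 93/94


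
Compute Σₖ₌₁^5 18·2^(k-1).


Sₙ = 18×(2^5 - 1)/(2 - 1)
= 18×(32 - 1)/1
= 18×31/1
= 558

S_5 = 558


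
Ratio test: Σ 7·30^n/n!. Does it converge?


aₙ = 7·30^n/n!
a_{n+1}/aₙ = 30^(n+1)/(n+1)! × n!/30^n  (constant 7 cancels)
= 30/(n+1)
L = lim(n→∞) 30/(n+1) = 0
L < 1 → series CONVERGES

Converges (ratio test: L = 0 < 1)


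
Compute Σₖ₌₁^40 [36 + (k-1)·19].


aₙ = 36 + (40-1)×19 = 777
Sₙ = n(a₁+aₙ)/2 = 40×(36+777)/2
= 40×813/2 = 16260

S_40 = 16260


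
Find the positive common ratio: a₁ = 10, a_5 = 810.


r^(n-1) = aₙ/a₁
r^4 = 810/10 = 81
r = 81^(1/4)
= ±3; taking r > 0 gives r = 3

r = 3


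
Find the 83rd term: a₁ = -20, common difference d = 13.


aₙ = a₁ + (n-1)d
= -20 + (83-1)×13
= -20 + 1066
= 1046

a_83 = 1046


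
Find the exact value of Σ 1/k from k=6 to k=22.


Σₖ₌6^22 1/k = 1/6 + 1/7 + 1/8 + ... + 1/22
= 109216951/77597520
≈ 1.4075

Sum = 109216951/77597520 ≈ 1.4075


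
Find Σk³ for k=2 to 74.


Σₖ₌2^74 k³ = [74·75/2]² − [1·2/2]²
= 7700625 − 1 = 7700624

Σk³ = 7700624


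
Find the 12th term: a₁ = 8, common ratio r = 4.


aₙ = a₁·r^(n-1)
= 8×4^11
= 8×4194304
= 33554432

a_12 = 33554432


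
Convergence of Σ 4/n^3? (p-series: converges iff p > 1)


p-series test: Σ c/n^p converges if p > 1, diverges if p ≤ 1 (constant c > 0 doesn't affect convergence).
p = 3
3 > 1 → CONVERGES

Converges (p = 3 > 1)


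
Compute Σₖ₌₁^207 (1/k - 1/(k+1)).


Telescoping: adjacent terms cancel.
= 1/1 - 1/208
= 1 - 1/208 = 207/208

Sum = 207/208


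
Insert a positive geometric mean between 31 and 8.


GM = √(31×8) = √248 = 15.748

GM = 15.748


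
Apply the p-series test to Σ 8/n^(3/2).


p-series test: Σ c/n^p converges if p > 1, diverges if p ≤ 1 (constant c > 0 doesn't affect convergence).
p = 3/2
3/2 > 1 → CONVERGES

Converges (p = 3/2 > 1)


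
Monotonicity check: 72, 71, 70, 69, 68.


Differences: -1, -1, -1, -1
All differences < 0 → strictly DECREASING

Monotonically decreasing


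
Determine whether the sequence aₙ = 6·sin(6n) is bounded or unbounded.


For all n, -1 ≤ sin(6n) ≤ 1, so -6 ≤ 6·sin(6n) ≤ 6
Lower bound: -6, Upper bound: 6
The sequence IS bounded

Bounded (-6 ≤ aₙ ≤ 6)


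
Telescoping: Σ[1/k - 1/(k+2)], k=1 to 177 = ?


Telescoping with gap 2: two head and two tail terms survive.
= (1 + 1/2) - (1/178 + 1/179)
= 3/2 - 1/178 - 1/179 = 23718/15931

Sum = 23718/15931


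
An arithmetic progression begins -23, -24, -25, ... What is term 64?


aₙ = a₁ + (n-1)d
= -23 + (64-1)×-1
= -23 - 63
= -86

a_64 = -86


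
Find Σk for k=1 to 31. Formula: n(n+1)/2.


n(n+1)/2 = 31×32/2 = 992/2 = 496

Σk = 496


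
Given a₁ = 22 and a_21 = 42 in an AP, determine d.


d = (aₙ - a₁)/(n-1)
= (42 - 22)/(21-1)
= 20/20 = 1

d = 1


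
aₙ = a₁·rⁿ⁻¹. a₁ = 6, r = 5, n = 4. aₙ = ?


aₙ = a₁·r^(n-1)
= 6×5^3
= 6×125
= 750

a_4 = 750


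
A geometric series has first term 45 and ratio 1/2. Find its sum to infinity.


S∞ = a₁/(1-r) = 45/(1 - 1/2)
= 45/(1/2)
= 90

S∞ = 90


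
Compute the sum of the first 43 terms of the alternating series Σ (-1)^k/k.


S = -1 + 1/2 - 1/3 + 1/4 - 1/5 + 1/6 - 1/7 + 1/8 ± ...
= -0.7046
(Full series converges to -ln(2) ≈ -0.6931)

S_43 = -0.7046


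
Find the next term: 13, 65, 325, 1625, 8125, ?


Pattern: geometric (r=5)
Terms: 13, 65, 325, 1625, 8125
Next term = 40625

Next term = 40625


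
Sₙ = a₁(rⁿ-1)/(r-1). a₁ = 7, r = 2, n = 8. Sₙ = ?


Sₙ = 7×(2^8 - 1)/(2 - 1)
= 7×(256 - 1)/1
= 7×255/1
= 1785

S_8 = 1785


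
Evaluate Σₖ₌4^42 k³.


Σₖ₌4^42 k³ = [42·43/2]² − [3·4/2]²
= 815409 − 36 = 815373

Σk³ = 815373


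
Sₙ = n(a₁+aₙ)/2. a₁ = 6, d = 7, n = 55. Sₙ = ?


aₙ = 6 + (55-1)×7 = 384
Sₙ = n(a₁+aₙ)/2 = 55×(6+384)/2
= 55×390/2 = 10725

S_55 = 10725


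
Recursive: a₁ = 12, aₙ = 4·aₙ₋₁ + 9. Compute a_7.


Computing step by step:
a_1 = 12
a_2 = 57
a_3 = 237
a_4 = 957
a_5 = 3837
a_6 = 15357
a_7 = 61437


a_7 = 61437


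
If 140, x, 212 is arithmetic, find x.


AM = (140 + 212)/2 = 352/2 = 176

AM = 176


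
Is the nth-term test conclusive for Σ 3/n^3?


lim(n→∞) 3/n^3 = 0
lim aₙ = 0 → nth-term test is INCONCLUSIVE
(Need other tests; this is actually a convergent p-series with p=3 > 1)

Inconclusive (lim aₙ = 0; need another test)


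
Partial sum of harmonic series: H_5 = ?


H_5 = 1/1 + 1/2 + 1/3 + 1/4 + 1/5
= 137/60
≈ 2.2833

H_5 = 137/60 ≈ 2.2833


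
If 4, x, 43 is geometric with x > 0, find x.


GM = √(4×43) = √172 = 13.1149

GM = 13.1149


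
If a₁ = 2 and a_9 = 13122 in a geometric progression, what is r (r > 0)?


r^(n-1) = aₙ/a₁
r^8 = 13122/2 = 6561
r = 6561^(1/8)
= ±3; taking r > 0 gives r = 3

r = 3


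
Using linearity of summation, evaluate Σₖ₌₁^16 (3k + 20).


Σ(3k+20) = 3·Σk + 20·n
= 3·136 + 20·16
= 408 + 320 = 728

Σ = 728


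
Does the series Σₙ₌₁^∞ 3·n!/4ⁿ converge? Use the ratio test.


aₙ = 3·n!/4^n
a_{n+1}/aₙ = (n+1)!/4^(n+1) × 4^n/n!  (constant 3 cancels)
= (n+1)/4
L = lim(n→∞) (n+1)/4 = ∞
L > 1 → series DIVERGES

Diverges (ratio test: L = ∞ > 1)


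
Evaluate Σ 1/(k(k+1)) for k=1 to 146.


1/(k(k+1)) = 1/k - 1/(k+1) (partial fractions)
Telescoping: Σ = 1 - 1/147 = 146/147

Sum = 146/147


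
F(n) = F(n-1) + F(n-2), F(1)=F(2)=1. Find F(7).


Fibonacci sequence: 1, 1, 2, 3, 5, 8, 13
F(7) = 13

F(7) = 13


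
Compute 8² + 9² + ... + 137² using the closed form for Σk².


Σₖ₌8^137 k² = Σₖ₌₁^137 k² − Σₖ₌₁^7 k²
= 137·138·275/6 − 7·8·15/6
= 866525 − 140 = 866385

Σk² = 866385


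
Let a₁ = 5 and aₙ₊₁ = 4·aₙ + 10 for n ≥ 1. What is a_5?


Computing step by step:
a_1 = 5
a_2 = 30
a_3 = 130
a_4 = 530
a_5 = 2130


a_5 = 2130


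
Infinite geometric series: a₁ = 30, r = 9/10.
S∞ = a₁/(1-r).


S∞ = a₁/(1-r) = 30/(1 - 9/10)
= 30/(1/10)
= 300

S∞ = 300


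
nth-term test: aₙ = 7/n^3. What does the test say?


lim(n→∞) 7/n^3 = 0
lim aₙ = 0 → nth-term test is INCONCLUSIVE
(Need other tests; this is actually a convergent p-series with p=3 > 1)

Inconclusive (lim aₙ = 0; need another test)


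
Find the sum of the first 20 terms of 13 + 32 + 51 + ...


aₙ = 13 + (20-1)×19 = 374
Sₙ = n(a₁+aₙ)/2 = 20×(13+374)/2
= 20×387/2 = 3870

S_20 = 3870


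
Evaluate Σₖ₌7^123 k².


Σₖ₌7^123 k² = Σₖ₌₁^123 k² − Σₖ₌₁^6 k²
= 123·124·247/6 − 6·7·13/6
= 627874 − 91 = 627783

Σk² = 627783


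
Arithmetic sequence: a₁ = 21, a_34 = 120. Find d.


d = (aₙ - a₁)/(n-1)
= (120 - 21)/(34-1)
= 99/33 = 3

d = 3


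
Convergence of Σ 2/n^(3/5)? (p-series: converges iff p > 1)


p-series test: Σ c/n^p converges if p > 1, diverges if p ≤ 1 (constant c > 0 doesn't affect convergence).
p = 3/5
3/5 ≤ 1 → DIVERGES

Diverges (p = 3/5 ≤ 1)


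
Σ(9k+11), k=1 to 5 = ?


Σ(9k+11) = 9·Σk + 11·n
= 9·15 + 11·5
= 135 + 55 = 190

Σ = 190


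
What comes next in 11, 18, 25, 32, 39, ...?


Pattern: arithmetic (d=7)
Terms: 11, 18, 25, 32, 39
Next term = 46

Next term = 46


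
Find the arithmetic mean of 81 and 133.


AM = (81 + 133)/2 = 214/2 = 107

AM = 107


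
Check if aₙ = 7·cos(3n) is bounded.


For all n, -1 ≤ cos(3n) ≤ 1, so -7 ≤ 7·cos(3n) ≤ 7
Lower bound: -7, Upper bound: 7
The sequence IS bounded

Bounded (-7 ≤ aₙ ≤ 7)


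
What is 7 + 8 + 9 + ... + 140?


Σₖ₌7^140 k = Σₖ₌₁^140 k − Σₖ₌₁^6 k
= 140·141/2 − 6·7/2
= 9870 − 21 = 9849

Σk = 9849


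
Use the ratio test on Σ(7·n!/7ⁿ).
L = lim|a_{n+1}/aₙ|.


aₙ = 7·n!/7^n
a_{n+1}/aₙ = (n+1)!/7^(n+1) × 7^n/n!  (constant 7 cancels)
= (n+1)/7
L = lim(n→∞) (n+1)/7 = ∞
L > 1 → series DIVERGES

Diverges (ratio test: L = ∞ > 1)


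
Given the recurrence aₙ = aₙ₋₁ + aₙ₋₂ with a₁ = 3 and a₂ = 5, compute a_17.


Computing iteratively: 3, 5, 8, 13, 21, 34, 55, 89, 144, 233, 377, 610, ...
a_17 = 6765

a_17 = 6765


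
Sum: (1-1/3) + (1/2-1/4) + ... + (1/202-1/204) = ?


Telescoping with gap 2: two head and two tail terms survive.
= (1 + 1/2) - (1/203 + 1/204)
= 3/2 - 1/203 - 1/204 = 61711/41412

Sum = 61711/41412


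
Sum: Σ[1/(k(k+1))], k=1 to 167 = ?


1/(k(k+1)) = 1/k - 1/(k+1) (partial fractions)
Telescoping: Σ = 1 - 1/168 = 167/168

Sum = 167/168


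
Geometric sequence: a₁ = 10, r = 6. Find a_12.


aₙ = a₁·r^(n-1)
= 10×6^11
= 10×362797056
= 3627970560

a_12 = 3627970560


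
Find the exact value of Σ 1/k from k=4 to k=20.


Σₖ₌4^20 1/k = 1/4 + 1/5 + 1/6 + ... + 1/20
= 27382711/15519504
≈ 1.7644

Sum = 27382711/15519504 ≈ 1.7644


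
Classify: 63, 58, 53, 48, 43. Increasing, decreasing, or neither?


Differences: -5, -5, -5, -5
All differences < 0 → strictly DECREASING

Monotonically decreasing


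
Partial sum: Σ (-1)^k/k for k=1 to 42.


S = -1 + 1/2 - 1/3 + 1/4 - 1/5 + 1/6 - 1/7 + 1/8 ± ...
= -0.6814
(Full series converges to -ln(2) ≈ -0.6931)

S_42 = -0.6814


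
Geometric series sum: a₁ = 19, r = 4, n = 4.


Sₙ = 19×(4^4 - 1)/(4 - 1)
= 19×(256 - 1)/3
= 19×255/3
= 1615

S_4 = 1615


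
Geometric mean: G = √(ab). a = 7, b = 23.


GM = √(7×23) = √161 = 12.6886

GM = 12.6886


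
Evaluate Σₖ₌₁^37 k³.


n(n+1)/2 = 37×38/2 = 703
Σk³ = 703² = 494209

Σk³ = 494209


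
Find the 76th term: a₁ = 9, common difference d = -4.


aₙ = a₁ + (n-1)d
= 9 + (76-1)×-4
= 9 - 300
= -291

a_76 = -291


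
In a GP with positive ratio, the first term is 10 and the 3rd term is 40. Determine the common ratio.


r^(n-1) = aₙ/a₁
r^2 = 40/10 = 4
r = 4^(1/2)
= ±2; taking r > 0 gives r = 2

r = 2


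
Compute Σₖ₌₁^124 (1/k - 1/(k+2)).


Telescoping with gap 2: two head and two tail terms survive.
= (1 + 1/2) - (1/125 + 1/126)
= 3/2 - 1/125 - 1/126 = 11687/7875

Sum = 11687/7875


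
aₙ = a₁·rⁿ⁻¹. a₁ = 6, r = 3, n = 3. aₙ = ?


aₙ = a₁·r^(n-1)
= 6×3^2
= 6×9
= 54

a_3 = 54


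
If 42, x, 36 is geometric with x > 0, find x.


GM = √(42×36) = √1512 = 38.8844

GM = 38.8844


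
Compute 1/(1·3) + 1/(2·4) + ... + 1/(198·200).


1/(k(k+2)) = (1/2)·(1/k - 1/(k+2)) (partial fractions)
Telescoping: Σ = (1/2)·(1 + 1/2 - 1/199 - 1/200) = 59301/79600

Sum = 59301/79600


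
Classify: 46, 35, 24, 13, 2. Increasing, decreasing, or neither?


Differences: -11, -11, -11, -11
All differences < 0 → strictly DECREASING

Monotonically decreasing


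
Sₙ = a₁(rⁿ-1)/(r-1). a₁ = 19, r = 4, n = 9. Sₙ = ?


Sₙ = 19×(4^9 - 1)/(4 - 1)
= 19×(262144 - 1)/3
= 19×262143/3
= 1660239

S_9 = 1660239


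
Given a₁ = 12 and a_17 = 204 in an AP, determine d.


d = (aₙ - a₁)/(n-1)
= (204 - 12)/(17-1)
= 192/16 = 12

d = 12


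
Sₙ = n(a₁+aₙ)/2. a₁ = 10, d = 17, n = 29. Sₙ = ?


aₙ = 10 + (29-1)×17 = 486
Sₙ = n(a₁+aₙ)/2 = 29×(10+486)/2
= 29×496/2 = 7192

S_29 = 7192


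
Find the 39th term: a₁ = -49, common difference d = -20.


aₙ = a₁ + (n-1)d
= -49 + (39-1)×-20
= -49 - 760
= -809

a_39 = -809


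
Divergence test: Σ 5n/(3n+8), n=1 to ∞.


lim(n→∞) 5n/(3n+8) = 5/3 = 5/3  (divide numerator and denominator by n)
lim aₙ = 5/3 ≠ 0 → series DIVERGES

Diverges (lim aₙ = 5/3 ≠ 0)


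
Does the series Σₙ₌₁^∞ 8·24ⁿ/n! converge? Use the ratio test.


aₙ = 8·24^n/n!
a_{n+1}/aₙ = 24^(n+1)/(n+1)! × n!/24^n  (constant 8 cancels)
= 24/(n+1)
L = lim(n→∞) 24/(n+1) = 0
L < 1 → series CONVERGES

Converges (ratio test: L = 0 < 1)


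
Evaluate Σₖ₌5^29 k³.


Σₖ₌5^29 k³ = [29·30/2]² − [4·5/2]²
= 189225 − 100 = 189125

Σk³ = 189125


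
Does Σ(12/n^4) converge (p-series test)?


p-series test: Σ c/n^p converges if p > 1, diverges if p ≤ 1 (constant c > 0 doesn't affect convergence).
p = 4
4 > 1 → CONVERGES

Converges (p = 4 > 1)


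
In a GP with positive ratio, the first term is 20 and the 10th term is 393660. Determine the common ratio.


r^(n-1) = aₙ/a₁
r^9 = 393660/20 = 19683
r = 19683^(1/9)
= 3

r = 3


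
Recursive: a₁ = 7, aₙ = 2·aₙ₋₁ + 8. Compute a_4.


Computing step by step:
a_1 = 7
a_2 = 22
a_3 = 52
a_4 = 112


a_4 = 112


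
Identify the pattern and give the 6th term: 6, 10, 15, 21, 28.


Pattern: triangular numbers: n(n+1)/2
Terms: 6, 10, 15, 21, 28
Next term = 36

Next term = 36


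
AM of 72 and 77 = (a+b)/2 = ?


AM = (72 + 77)/2 = 149/2 = 74.5

AM = 74.5


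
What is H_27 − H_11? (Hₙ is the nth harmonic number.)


Σₖ₌12^27 1/k = 1/12 + 1/13 + 1/14 + ... + 1/27
= 69999534593/80313433200
≈ 0.8716

Sum = 69999534593/80313433200 ≈ 0.8716


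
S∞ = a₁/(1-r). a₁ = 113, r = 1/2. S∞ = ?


S∞ = a₁/(1-r) = 113/(1 - 1/2)
= 113/(1/2)
= 226

S∞ = 226


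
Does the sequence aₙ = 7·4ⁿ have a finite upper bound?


aₙ = 7·4ⁿ → as n→∞, aₙ→∞ (since base 4 > 1)
No finite upper bound exists
The sequence is UNBOUNDED

Unbounded (aₙ → ∞ as n → ∞)


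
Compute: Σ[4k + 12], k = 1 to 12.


Σ(4k+12) = 4·Σk + 12·n
= 4·78 + 12·12
= 312 + 144 = 456

Σ = 456


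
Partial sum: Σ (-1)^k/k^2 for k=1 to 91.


S = -1 + 1/4 - 1/9 + 1/16 - 1/25 + 1/36 - 1/49 + 1/64 ± ...
= -0.8225
(Full series converges to -π²/12 ≈ -0.8225)

S_91 = -0.8225


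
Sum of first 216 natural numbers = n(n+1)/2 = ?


n(n+1)/2 = 216×217/2 = 46872/2 = 23436

Σk = 23436


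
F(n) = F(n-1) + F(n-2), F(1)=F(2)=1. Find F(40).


Fibonacci sequence: 1, 1, 2, 3, 5, 8, 13, 21, 34, 55, 89, ...
F(40) = 102334155

F(40) = 102334155


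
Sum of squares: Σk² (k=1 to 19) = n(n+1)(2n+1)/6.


n = 19
n(n+1)(2n+1)/6 = 19×20×39/6
= 14820/6 = 2470

Σk² = 2470


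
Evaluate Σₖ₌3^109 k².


Σₖ₌3^109 k² = Σₖ₌₁^109 k² − Σₖ₌₁^2 k²
= 109·110·219/6 − 2·3·5/6
= 437635 − 5 = 437630

Σk² = 437630


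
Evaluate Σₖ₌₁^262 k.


n(n+1)/2 = 262×263/2 = 68906/2 = 34453

Σk = 34453


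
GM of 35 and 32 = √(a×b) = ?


GM = √(35×32) = √1120 = 33.4664

GM = 33.4664


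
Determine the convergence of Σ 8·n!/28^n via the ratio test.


aₙ = 8·n!/28^n
a_{n+1}/aₙ = (n+1)!/28^(n+1) × 28^n/n!  (constant 8 cancels)
= (n+1)/28
L = lim(n→∞) (n+1)/28 = ∞
L > 1 → series DIVERGES

Diverges (ratio test: L = ∞ > 1)


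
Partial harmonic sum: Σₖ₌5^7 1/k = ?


Σₖ₌5^7 1/k = 1/5 + 1/6 + 1/7
= 107/210
≈ 0.5095

Sum = 107/210 ≈ 0.5095


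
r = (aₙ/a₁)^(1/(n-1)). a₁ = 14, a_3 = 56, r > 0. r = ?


r^(n-1) = aₙ/a₁
r^2 = 56/14 = 4
r = 4^(1/2)
= ±2; taking r > 0 gives r = 2

r = 2


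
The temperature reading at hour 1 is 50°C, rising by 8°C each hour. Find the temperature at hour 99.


aₙ = a₁ + (n-1)d
= 50 + (99-1)×8
= 50 + 784
= 834

a_99 = 834


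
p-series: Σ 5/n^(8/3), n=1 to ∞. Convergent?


p-series test: Σ c/n^p converges if p > 1, diverges if p ≤ 1 (constant c > 0 doesn't affect convergence).
p = 8/3
8/3 > 1 → CONVERGES

Converges (p = 8/3 > 1)


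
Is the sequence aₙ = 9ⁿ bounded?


aₙ = 9ⁿ → as n→∞, aₙ→∞ (since base 9 > 1)
No finite upper bound exists
The sequence is UNBOUNDED

Unbounded (aₙ → ∞ as n → ∞)


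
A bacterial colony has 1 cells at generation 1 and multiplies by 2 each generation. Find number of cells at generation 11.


aₙ = a₁·r^(n-1)
= 1×2^10
= 1×1024
= 1024

a_11 = 1024


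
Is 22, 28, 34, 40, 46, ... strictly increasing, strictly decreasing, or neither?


Differences: 6, 6, 6, 6
All differences > 0 → strictly INCREASING

Monotonically increasing


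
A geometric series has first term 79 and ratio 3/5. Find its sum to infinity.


S∞ = a₁/(1-r) = 79/(1 - 3/5)
= 79/(2/5)
= 395/2

S∞ = 395/2


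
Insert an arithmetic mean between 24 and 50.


AM = (24 + 50)/2 = 74/2 = 37

AM = 37


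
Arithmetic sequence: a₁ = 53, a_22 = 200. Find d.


d = (aₙ - a₁)/(n-1)
= (200 - 53)/(22-1)
= 147/21 = 7

d = 7


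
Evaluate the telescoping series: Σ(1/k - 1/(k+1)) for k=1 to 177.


Telescoping: adjacent terms cancel.
= 1/1 - 1/178
= 1 - 1/178 = 177/178

Sum = 177/178


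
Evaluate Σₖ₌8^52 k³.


Σₖ₌8^52 k³ = [52·53/2]² − [7·8/2]²
= 1898884 − 784 = 1898100

Σk³ = 1898100


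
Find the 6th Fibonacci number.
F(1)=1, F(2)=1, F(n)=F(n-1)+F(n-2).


Fibonacci sequence: 1, 1, 2, 3, 5, 8
F(6) = 8

F(6) = 8


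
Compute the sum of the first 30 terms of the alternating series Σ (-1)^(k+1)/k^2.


S = 1 - 1/4 + 1/9 - 1/16 + 1/25 - 1/36 + 1/49 - 1/64 ± ...
= 0.8219
(Full series converges to +π²/12 ≈ +0.8225)

S_30 = 0.8219


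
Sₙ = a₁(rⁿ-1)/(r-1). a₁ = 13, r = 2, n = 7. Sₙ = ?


Sₙ = 13×(2^7 - 1)/(2 - 1)
= 13×(128 - 1)/1
= 13×127/1
= 1651

S_7 = 1651


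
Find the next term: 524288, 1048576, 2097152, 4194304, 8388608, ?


Pattern: powers of 2: 2ⁿ
Terms: 524288, 1048576, 2097152, 4194304, 8388608
Next term = 16777216

Next term = 16777216


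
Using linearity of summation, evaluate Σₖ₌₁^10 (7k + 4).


Σ(7k+4) = 7·Σk + 4·n
= 7·55 + 4·10
= 385 + 40 = 425

Σ = 425


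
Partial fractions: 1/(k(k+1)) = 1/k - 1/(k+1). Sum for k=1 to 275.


1/(k(k+1)) = 1/k - 1/(k+1) (partial fractions)
Telescoping: Σ = 1 - 1/276 = 275/276

Sum = 275/276


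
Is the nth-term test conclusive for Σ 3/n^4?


lim(n→∞) 3/n^4 = 0
lim aₙ = 0 → nth-term test is INCONCLUSIVE
(Need other tests; this is actually a convergent p-series with p=4 > 1)

Inconclusive (lim aₙ = 0; need another test)


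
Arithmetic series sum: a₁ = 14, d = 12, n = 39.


aₙ = 14 + (39-1)×12 = 470
Sₙ = n(a₁+aₙ)/2 = 39×(14+470)/2
= 39×484/2 = 9438

S_39 = 9438


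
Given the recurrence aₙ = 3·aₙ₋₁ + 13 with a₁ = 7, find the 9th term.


Computing step by step:
a_1 = 7
a_2 = 34
a_3 = 115
a_4 = 358
a_5 = 1087
a_6 = 3274
a_7 = 9835
a_8 = 29518
a_9 = 88567


a_9 = 88567


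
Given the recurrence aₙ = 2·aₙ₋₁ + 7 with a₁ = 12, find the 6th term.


Computing step by step:
a_1 = 12
a_2 = 31
a_3 = 69
a_4 = 145
a_5 = 297
a_6 = 601


a_6 = 601


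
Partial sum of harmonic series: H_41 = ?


H_41 = 1/1 + 1/2 + 1/3 + ... + 1/41
= 85691034670497533/19914562703599200
≈ 4.3029

H_41 = 85691034670497533/19914562703599200 ≈ 4.3029


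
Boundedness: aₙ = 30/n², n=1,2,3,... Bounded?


a₁ = 30, a₂ = 30/4, a₃ = 30/9, ...
0 < aₙ ≤ 30 for all n ≥ 1
The sequence IS bounded

Bounded (0 < aₙ ≤ 30)


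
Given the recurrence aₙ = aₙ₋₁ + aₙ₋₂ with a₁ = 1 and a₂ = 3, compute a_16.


Computing iteratively: 1, 3, 4, 7, 11, 18, 29, 47, 76, 123, 199, 322, ...
a_16 = 2207

a_16 = 2207


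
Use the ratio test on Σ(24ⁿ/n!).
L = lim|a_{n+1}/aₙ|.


aₙ = 24^n/n!
a_{n+1}/aₙ = 24^(n+1)/(n+1)! × n!/24^n
= 24/(n+1)
L = lim(n→∞) 24/(n+1) = 0
L < 1 → series CONVERGES

Converges (ratio test: L = 0 < 1)


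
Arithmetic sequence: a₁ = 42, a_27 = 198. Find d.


d = (aₙ - a₁)/(n-1)
= (198 - 42)/(27-1)
= 156/26 = 6

d = 6


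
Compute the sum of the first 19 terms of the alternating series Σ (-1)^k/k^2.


S = -1 + 1/4 - 1/9 + 1/16 - 1/25 + 1/36 - 1/49 + 1/64 ± ...
= -0.8238
(Full series converges to -π²/12 ≈ -0.8225)

S_19 = -0.8238


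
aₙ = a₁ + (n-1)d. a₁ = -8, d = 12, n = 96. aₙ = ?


aₙ = a₁ + (n-1)d
= -8 + (96-1)×12
= -8 + 1140
= 1132

a_96 = 1132


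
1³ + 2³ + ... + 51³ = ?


n(n+1)/2 = 51×52/2 = 1326
Σk³ = 1326² = 1758276

Σk³ = 1758276


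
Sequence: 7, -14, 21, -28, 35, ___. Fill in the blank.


Pattern: alternating sign, magnitude arithmetic (d=7)
Terms: 7, -14, 21, -28, 35
Next term = -42

Next term = -42


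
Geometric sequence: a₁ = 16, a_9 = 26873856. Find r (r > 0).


r^(n-1) = aₙ/a₁
r^8 = 26873856/16 = 1679616
r = 1679616^(1/8)
= ±6; taking r > 0 gives r = 6

r = 6
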